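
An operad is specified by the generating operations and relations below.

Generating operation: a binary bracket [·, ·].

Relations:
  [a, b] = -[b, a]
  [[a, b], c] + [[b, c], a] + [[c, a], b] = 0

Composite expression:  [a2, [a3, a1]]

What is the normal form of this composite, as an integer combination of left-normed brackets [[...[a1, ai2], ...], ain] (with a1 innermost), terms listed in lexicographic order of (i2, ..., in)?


[[a1, a3], a2]

A multilinear Lie element is pinned by a1-initial words (a1 innermost).
Composite bracket: [a2, [a3, a1]]
Expanding via [a, b] = ab - ba: 4 signed words (2^2 = 4).
Words beginning with a1 determine it all:
  from a1a3a2, sign +1: term +[[a1, a3], a2]


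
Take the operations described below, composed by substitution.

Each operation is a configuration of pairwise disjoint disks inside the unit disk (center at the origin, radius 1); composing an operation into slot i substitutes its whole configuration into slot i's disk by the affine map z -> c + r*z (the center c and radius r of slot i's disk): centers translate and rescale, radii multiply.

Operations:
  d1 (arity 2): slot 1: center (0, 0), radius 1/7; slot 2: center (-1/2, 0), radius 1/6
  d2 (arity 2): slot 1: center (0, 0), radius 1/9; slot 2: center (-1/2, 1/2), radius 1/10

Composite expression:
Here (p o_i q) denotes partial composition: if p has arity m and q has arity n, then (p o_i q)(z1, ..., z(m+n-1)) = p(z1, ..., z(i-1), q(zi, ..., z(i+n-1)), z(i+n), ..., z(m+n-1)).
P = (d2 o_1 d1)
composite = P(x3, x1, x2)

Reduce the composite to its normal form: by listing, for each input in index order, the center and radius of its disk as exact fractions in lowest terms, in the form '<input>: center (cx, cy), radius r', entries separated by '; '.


Nesting under d2 composes maps z -> c + r*z down each x-path.
tracing x3 down its 2-map path: center (0, 0), radius 1/63
tracing x1 down its 2-map path: center (-1/18, 0), radius 1/54
tracing x2 down its 1-map path: center (-1/2, 1/2), radius 1/10

x1: center (-1/18, 0), radius 1/54; x2: center (-1/2, 1/2), radius 1/10; x3: center (0, 0), radius 1/63


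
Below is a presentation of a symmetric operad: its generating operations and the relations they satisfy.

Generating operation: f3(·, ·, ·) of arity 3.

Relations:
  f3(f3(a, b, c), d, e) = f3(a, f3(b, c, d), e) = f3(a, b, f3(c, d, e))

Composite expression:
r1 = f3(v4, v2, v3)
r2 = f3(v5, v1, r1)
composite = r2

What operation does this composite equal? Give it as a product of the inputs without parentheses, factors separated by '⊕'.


The f3-tree's shape is irrelevant; the v-reading-order decides.
f3(v4, v2, v3) flattens to v4 ⊕ v2 ⊕ v3
f3(v5, v1, f3(v4, v2, v3)) flattens to v5 ⊕ v1 ⊕ v4 ⊕ v2 ⊕ v3

v5 ⊕ v1 ⊕ v4 ⊕ v2 ⊕ v3


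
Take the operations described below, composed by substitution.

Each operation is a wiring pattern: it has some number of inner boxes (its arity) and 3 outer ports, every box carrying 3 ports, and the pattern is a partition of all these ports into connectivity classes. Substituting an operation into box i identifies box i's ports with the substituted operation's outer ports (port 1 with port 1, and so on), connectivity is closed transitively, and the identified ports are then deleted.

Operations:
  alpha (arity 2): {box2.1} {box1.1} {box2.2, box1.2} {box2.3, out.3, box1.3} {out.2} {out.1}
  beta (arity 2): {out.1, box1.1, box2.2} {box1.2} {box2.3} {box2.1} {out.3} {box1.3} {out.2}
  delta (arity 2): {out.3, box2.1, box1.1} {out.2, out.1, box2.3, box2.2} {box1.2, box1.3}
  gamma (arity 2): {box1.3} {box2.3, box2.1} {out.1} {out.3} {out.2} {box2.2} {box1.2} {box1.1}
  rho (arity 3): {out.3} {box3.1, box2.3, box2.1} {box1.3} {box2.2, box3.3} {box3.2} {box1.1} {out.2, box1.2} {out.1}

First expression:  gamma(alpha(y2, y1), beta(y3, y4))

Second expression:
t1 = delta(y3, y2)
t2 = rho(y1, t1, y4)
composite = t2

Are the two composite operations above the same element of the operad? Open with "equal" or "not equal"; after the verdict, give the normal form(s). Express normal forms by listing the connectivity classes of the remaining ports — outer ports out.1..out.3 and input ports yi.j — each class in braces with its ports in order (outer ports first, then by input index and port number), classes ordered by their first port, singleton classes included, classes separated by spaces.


not equal: they reduce to {out.1} {out.2} {out.3} {y1.1} {y1.2, y2.2} {y1.3, y2.3} {y2.1} {y3.1, y4.2} {y3.2} {y3.3} {y4.1} {y4.3} and {out.1} {out.2, y1.2} {out.3} {y1.1} {y1.3} {y2.1, y2.2, y2.3, y3.1, y4.1, y4.3} {y3.2, y3.3} {y4.2}

The first composite normalizes to {out.1} {out.2} {out.3} {y1.1} {y1.2, y2.2} {y1.3, y2.3} {y2.1} {y3.1, y4.2} {y3.2} {y3.3} {y4.1} {y4.3}
The second composite normalizes to {out.1} {out.2, y1.2} {out.3} {y1.1} {y1.3} {y2.1, y2.2, y2.3, y3.1, y4.1, y4.3} {y3.2, y3.3} {y4.2}
Different reductions; not equal.


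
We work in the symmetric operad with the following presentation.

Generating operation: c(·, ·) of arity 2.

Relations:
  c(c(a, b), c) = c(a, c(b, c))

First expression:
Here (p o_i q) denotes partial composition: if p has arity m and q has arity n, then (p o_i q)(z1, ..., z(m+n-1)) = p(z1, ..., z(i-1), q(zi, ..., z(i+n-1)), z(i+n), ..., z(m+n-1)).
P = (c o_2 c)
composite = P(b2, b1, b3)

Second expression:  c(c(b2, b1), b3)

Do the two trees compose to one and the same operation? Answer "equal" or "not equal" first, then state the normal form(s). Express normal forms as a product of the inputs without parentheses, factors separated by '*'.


equal; the common form is b2 * b1 * b3

Reducing the first expression gives b2 * b1 * b3
Reducing the second expression gives b2 * b1 * b3
Both agree, so they are equal.


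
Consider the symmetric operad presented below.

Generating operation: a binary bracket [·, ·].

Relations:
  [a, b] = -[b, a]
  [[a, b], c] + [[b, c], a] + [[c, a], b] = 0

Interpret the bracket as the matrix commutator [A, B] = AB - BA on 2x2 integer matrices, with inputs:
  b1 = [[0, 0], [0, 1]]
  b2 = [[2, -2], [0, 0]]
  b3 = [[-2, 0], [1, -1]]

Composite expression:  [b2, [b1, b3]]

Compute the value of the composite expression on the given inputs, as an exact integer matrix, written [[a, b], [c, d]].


[[-2, 0], [-2, 2]]


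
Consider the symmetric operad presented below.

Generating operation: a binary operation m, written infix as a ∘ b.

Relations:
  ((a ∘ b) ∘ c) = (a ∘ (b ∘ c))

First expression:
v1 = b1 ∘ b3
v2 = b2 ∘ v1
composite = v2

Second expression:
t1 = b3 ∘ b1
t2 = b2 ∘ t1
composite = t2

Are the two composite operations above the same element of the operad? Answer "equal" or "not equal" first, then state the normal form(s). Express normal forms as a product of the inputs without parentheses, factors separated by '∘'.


In normal form, the first expression is b2 ∘ b1 ∘ b3
In normal form, the second expression is b2 ∘ b3 ∘ b1
No match — not equal.

not equal; the first gives b2 ∘ b1 ∘ b3 and the second b2 ∘ b3 ∘ b1


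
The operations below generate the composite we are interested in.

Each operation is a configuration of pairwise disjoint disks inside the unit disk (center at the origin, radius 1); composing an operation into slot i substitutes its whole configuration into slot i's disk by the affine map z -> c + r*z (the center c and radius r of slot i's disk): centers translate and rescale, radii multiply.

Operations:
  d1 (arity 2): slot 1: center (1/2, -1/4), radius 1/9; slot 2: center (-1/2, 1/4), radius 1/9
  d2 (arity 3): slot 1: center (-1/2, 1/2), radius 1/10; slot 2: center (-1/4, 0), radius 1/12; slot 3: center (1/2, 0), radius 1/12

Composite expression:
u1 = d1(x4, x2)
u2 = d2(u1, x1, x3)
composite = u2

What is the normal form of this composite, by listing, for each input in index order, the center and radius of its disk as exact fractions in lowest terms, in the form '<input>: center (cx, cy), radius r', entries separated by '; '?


Nesting under d2 composes maps z -> c + r*z down each x-path.
x4: after 2 affine steps, its disk has center (-9/20, 19/40), radius 1/90
x2: after 2 affine steps, its disk has center (-11/20, 21/40), radius 1/90
x1: after 1 affine step, its disk has center (-1/4, 0), radius 1/12
x3: after 1 affine step, its disk has center (1/2, 0), radius 1/12

x1: center (-1/4, 0), radius 1/12; x2: center (-11/20, 21/40), radius 1/90; x3: center (1/2, 0), radius 1/12; x4: center (-9/20, 19/40), radius 1/90


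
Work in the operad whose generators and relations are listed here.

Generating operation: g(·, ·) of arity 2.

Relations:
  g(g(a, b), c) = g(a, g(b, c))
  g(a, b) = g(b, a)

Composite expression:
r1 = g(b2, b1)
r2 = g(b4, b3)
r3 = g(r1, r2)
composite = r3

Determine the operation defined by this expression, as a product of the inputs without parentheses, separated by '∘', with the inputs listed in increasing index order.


b1 ∘ b2 ∘ b3 ∘ b4

Shape and order are irrelevant to g; the b-input set decides.
g(b2, b1) reduces to b2 ∘ b1
g(b4, b3) reduces to b4 ∘ b3
g(g(b2, b1), g(b4, b3)) reduces to b2 ∘ b1 ∘ b4 ∘ b3
the factors in increasing index order: b1 ∘ b2 ∘ b3 ∘ b4


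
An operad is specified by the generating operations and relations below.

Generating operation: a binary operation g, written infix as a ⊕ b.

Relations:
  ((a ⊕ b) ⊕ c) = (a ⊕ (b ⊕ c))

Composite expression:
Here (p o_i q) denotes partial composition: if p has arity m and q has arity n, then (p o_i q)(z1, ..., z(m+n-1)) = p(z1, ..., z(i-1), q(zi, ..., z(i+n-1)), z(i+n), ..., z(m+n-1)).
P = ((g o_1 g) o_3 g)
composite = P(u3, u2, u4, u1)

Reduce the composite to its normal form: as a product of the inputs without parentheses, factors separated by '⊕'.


u3 ⊕ u2 ⊕ u4 ⊕ u1


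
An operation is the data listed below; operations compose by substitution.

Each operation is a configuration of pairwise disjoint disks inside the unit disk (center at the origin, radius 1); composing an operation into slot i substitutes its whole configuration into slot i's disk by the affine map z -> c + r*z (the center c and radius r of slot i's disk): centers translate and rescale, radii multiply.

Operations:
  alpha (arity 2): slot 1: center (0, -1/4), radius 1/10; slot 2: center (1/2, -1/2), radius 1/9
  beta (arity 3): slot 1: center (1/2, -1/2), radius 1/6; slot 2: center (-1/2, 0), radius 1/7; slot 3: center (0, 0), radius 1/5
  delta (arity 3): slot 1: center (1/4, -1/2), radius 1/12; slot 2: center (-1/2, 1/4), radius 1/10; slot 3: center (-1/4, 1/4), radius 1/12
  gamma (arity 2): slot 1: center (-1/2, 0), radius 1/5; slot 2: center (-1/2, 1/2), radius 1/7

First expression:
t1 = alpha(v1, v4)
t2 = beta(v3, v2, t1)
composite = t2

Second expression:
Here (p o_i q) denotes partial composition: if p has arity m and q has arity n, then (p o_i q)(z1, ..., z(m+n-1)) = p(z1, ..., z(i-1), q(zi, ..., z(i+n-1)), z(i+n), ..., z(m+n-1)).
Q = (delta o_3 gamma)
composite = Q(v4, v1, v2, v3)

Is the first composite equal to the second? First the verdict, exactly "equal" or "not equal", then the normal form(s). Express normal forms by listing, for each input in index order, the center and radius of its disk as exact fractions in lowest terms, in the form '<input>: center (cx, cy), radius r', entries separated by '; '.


not equal — first v1: center (0, -1/20), radius 1/50; v2: center (-1/2, 0), radius 1/7; v3: center (1/2, -1/2), radius 1/6; v4: center (1/10, -1/10), radius 1/45, second v1: center (-1/2, 1/4), radius 1/10; v2: center (-7/24, 1/4), radius 1/60; v3: center (-7/24, 7/24), radius 1/84; v4: center (1/4, -1/2), radius 1/12

The first expression, normalized: v1: center (0, -1/20), radius 1/50; v2: center (-1/2, 0), radius 1/7; v3: center (1/2, -1/2), radius 1/6; v4: center (1/10, -1/10), radius 1/45
The second expression, normalized: v1: center (-1/2, 1/4), radius 1/10; v2: center (-7/24, 1/4), radius 1/60; v3: center (-7/24, 7/24), radius 1/84; v4: center (1/4, -1/2), radius 1/12
Distinct normal forms: not equal.


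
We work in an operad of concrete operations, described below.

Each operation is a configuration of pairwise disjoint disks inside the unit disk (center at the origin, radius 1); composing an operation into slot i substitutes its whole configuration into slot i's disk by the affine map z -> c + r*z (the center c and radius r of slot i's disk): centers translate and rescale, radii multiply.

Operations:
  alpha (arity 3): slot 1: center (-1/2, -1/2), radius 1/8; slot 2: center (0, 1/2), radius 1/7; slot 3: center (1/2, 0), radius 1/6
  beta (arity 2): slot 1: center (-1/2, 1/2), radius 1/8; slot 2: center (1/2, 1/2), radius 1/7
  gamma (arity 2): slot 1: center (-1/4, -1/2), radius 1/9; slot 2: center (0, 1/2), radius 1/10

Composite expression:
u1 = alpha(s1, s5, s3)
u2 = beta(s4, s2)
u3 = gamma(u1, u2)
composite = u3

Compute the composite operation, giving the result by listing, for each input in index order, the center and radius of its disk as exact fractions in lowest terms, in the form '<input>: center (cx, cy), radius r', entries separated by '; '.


s1: center (-11/36, -5/9), radius 1/72; s2: center (1/20, 11/20), radius 1/70; s3: center (-7/36, -1/2), radius 1/54; s4: center (-1/20, 11/20), radius 1/80; s5: center (-1/4, -4/9), radius 1/63


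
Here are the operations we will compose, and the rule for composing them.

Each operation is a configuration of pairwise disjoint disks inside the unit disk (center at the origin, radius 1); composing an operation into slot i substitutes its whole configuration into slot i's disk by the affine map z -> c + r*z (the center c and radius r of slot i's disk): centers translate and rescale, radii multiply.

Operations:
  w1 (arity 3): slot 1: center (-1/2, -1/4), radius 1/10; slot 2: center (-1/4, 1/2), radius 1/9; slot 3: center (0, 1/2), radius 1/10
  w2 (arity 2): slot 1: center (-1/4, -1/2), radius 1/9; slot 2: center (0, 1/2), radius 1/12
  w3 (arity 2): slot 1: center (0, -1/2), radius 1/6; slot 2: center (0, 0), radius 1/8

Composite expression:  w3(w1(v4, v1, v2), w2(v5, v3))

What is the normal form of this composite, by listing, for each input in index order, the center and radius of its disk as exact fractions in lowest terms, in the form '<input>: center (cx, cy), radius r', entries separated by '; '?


v1: center (-1/24, -5/12), radius 1/54; v2: center (0, -5/12), radius 1/60; v3: center (0, 1/16), radius 1/96; v4: center (-1/12, -13/24), radius 1/60; v5: center (-1/32, -1/16), radius 1/72

Follow each v-input down from w3: c' goes to c + r*c', radius to r*r'.
for v4, the 2-step affine chain lands on center (-1/12, -13/24), radius 1/60
for v1, the 2-step affine chain lands on center (-1/24, -5/12), radius 1/54
for v2, the 2-step affine chain lands on center (0, -5/12), radius 1/60
for v5, the 2-step affine chain lands on center (-1/32, -1/16), radius 1/72
for v3, the 2-step affine chain lands on center (0, 1/16), radius 1/96


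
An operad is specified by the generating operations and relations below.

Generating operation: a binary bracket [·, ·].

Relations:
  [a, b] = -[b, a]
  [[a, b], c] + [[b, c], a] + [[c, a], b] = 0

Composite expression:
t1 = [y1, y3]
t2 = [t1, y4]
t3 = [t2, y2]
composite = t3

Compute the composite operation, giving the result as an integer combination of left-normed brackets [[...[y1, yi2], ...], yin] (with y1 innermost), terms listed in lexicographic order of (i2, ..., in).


A multilinear Lie element is pinned by y1-initial words (y1 innermost).
Composite bracket: [[[y1, y3], y4], y2]
The bracket unfolds into 8 signed words via [a, b] = ab - ba (2^3 = 8).
The y1-initial words carry the normal form:
  from y1y3y4y2, sign +1: term +[[[y1, y3], y4], y2]

[[[y1, y3], y4], y2]


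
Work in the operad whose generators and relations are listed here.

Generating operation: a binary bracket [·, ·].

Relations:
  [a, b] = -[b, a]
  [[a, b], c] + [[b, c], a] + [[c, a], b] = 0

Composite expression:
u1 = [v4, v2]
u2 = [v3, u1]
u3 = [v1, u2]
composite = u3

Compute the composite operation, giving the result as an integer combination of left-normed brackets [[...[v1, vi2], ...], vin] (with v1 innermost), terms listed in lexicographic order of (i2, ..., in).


[[[v1, v2], v4], v3] - [[[v1, v3], v2], v4] + [[[v1, v3], v4], v2] - [[[v1, v4], v2], v3]


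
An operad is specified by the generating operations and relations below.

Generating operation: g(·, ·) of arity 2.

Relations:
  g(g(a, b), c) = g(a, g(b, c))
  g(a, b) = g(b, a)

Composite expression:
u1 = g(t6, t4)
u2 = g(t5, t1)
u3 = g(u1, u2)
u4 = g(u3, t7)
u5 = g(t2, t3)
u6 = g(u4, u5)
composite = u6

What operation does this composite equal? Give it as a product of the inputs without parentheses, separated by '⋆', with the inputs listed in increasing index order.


Key point: g commutes, so take the t-inputs in any fixed order.
g(t6, t4) flattens to t6 ⋆ t4
g(t5, t1) flattens to t5 ⋆ t1
g(g(t6, t4), g(t5, t1)) flattens to t6 ⋆ t4 ⋆ t5 ⋆ t1
g(g(g(t6, t4), g(t5, t1)), t7) flattens to t6 ⋆ t4 ⋆ t5 ⋆ t1 ⋆ t7
g(t2, t3) flattens to t2 ⋆ t3
g(g(g(g(t6, t4), g(t5, t1)), t7), g(t2, t3)) flattens to t6 ⋆ t4 ⋆ t5 ⋆ t1 ⋆ t7 ⋆ t2 ⋆ t3
putting the inputs in ascending order: t1 ⋆ t2 ⋆ t3 ⋆ t4 ⋆ t5 ⋆ t6 ⋆ t7

t1 ⋆ t2 ⋆ t3 ⋆ t4 ⋆ t5 ⋆ t6 ⋆ t7


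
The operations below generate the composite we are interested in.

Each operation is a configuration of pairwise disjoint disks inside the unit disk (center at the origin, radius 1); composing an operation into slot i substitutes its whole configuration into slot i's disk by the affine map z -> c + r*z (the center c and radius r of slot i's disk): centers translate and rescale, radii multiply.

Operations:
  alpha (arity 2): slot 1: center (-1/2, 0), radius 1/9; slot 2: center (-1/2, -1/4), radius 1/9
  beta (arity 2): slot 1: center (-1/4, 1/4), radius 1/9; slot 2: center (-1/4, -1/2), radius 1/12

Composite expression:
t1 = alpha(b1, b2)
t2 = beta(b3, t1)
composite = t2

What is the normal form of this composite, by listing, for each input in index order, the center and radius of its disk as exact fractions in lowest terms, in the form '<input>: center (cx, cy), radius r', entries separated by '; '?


b1: center (-7/24, -1/2), radius 1/108; b2: center (-7/24, -25/48), radius 1/108; b3: center (-1/4, 1/4), radius 1/9


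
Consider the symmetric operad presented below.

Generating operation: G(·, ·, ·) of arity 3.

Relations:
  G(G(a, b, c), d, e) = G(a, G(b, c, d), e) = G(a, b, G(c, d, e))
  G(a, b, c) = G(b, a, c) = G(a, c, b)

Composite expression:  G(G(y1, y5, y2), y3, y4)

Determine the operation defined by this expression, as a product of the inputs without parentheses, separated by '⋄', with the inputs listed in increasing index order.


y1 ⋄ y2 ⋄ y3 ⋄ y4 ⋄ y5

Shape and order are irrelevant to G; the y-input set decides.
G(y1, y5, y2) collapses to y1 ⋄ y5 ⋄ y2
G(G(y1, y5, y2), y3, y4) collapses to y1 ⋄ y5 ⋄ y2 ⋄ y3 ⋄ y4
reordering the factors by index: y1 ⋄ y2 ⋄ y3 ⋄ y4 ⋄ y5


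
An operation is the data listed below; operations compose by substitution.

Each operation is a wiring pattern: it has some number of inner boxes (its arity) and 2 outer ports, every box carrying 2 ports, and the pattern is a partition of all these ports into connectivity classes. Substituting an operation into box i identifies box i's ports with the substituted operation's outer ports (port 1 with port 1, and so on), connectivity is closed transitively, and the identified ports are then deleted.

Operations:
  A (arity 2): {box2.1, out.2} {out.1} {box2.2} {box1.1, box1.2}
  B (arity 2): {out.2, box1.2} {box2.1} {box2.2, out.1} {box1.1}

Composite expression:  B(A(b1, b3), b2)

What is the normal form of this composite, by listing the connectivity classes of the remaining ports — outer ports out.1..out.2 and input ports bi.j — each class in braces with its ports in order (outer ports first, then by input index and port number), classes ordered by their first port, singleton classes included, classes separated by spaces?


Substituting into B glues patterns; closure does the rest.
the subtree at A composes to {out.1} {out.2, b3.1} {b1.1, b1.2} {b3.2} on (b1, b3); out.j = own outer ports
the subtree at B composes to {out.1, b2.2} {out.2, b3.1} {b1.1, b1.2} {b2.1} {b3.2} on (b1, b3, b2); out.j = own outer ports

{out.1, b2.2} {out.2, b3.1} {b1.1, b1.2} {b2.1} {b3.2}


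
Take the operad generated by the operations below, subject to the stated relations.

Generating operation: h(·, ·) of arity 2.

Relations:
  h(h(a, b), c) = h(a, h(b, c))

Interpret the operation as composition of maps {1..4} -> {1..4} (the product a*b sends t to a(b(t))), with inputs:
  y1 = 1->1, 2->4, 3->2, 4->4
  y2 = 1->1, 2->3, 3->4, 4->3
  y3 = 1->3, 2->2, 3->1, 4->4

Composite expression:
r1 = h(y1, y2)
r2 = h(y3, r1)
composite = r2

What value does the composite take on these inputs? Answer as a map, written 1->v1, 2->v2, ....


1->3, 2->2, 3->4, 4->2

h(y1, y2) = 1->1, 2->2, 3->4, 4->2
h(y3, h(y1, y2)) = 1->3, 2->2, 3->4, 4->2


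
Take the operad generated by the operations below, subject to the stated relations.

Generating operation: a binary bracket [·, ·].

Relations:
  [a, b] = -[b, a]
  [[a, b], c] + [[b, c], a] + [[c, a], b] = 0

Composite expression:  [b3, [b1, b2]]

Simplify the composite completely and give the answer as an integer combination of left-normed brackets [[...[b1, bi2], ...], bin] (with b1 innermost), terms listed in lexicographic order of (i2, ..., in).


-[[b1, b2], b3]

Skip Jacobi rewriting: expand, keep b1-initial words, read off terms.
Composite bracket: [b3, [b1, b2]]
Under [a, b] = ab - ba we get 4 signed associative words (2^2 = 4).
Only words starting with b1 matter:
  b1b2b3 (sign -1) contributes -[[b1, b2], b3]


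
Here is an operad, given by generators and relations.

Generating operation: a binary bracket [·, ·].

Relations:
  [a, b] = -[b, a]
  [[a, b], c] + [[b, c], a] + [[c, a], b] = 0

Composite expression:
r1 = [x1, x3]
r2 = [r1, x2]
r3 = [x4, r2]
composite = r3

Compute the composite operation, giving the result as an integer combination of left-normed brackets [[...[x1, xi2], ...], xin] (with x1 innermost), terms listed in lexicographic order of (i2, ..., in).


-[[[x1, x3], x2], x4]

Skip Jacobi rewriting: expand, keep x1-initial words, read off terms.
Composite bracket: [x4, [[x1, x3], x2]]
Full expansion: 8 signed words from ab - ba (2^3 = 8).
The x1-initial words carry the normal form:
  sign of x1x3x2x4 is -1, so it contributes -[[[x1, x3], x2], x4]


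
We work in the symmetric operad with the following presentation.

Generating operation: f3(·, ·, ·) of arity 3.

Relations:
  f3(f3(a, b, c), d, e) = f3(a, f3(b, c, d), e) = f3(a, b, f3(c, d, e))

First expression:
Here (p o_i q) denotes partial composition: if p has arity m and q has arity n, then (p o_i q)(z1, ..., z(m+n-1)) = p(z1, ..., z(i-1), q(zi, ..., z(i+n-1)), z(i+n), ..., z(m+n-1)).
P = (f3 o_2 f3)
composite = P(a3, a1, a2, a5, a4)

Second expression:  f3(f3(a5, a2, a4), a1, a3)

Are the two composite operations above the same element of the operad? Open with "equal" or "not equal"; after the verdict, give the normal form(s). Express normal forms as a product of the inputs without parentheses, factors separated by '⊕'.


Reducing the first expression gives a3 ⊕ a1 ⊕ a2 ⊕ a5 ⊕ a4
Reducing the second expression gives a5 ⊕ a2 ⊕ a4 ⊕ a1 ⊕ a3
Distinct normal forms: not equal.

not equal — first a3 ⊕ a1 ⊕ a2 ⊕ a5 ⊕ a4, second a5 ⊕ a2 ⊕ a4 ⊕ a1 ⊕ a3


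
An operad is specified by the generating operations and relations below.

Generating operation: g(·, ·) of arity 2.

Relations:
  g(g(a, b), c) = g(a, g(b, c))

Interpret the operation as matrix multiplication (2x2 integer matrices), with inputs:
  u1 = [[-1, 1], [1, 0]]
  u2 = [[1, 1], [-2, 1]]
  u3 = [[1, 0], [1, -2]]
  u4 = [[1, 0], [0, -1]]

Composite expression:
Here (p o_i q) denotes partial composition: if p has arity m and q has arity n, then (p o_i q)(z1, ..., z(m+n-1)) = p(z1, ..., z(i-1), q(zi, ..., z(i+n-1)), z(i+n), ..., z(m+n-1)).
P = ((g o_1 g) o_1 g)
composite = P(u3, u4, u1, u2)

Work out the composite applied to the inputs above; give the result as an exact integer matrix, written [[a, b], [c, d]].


[[-3, 0], [-1, 2]]

g(u3, u4) = [[1, 0], [1, 2]]
g(g(u3, u4), u1) = [[-1, 1], [1, 1]]
g(g(g(u3, u4), u1), u2) = [[-3, 0], [-1, 2]]


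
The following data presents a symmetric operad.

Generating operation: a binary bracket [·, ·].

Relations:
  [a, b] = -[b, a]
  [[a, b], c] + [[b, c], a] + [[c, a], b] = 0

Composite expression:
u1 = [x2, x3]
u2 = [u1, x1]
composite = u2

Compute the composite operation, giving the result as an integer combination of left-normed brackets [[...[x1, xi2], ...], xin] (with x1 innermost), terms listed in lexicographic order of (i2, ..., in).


A multilinear Lie element is pinned by x1-initial words (x1 innermost).
Composite bracket: [[x2, x3], x1]
Applying ab - ba throughout gives 4 signed words (2^2 = 4).
Only words starting with x1 matter:
  x1x2x3 appears with sign -1, giving the term -[[x1, x2], x3]
  x1x3x2 appears with sign +1, giving the term +[[x1, x3], x2]

-[[x1, x2], x3] + [[x1, x3], x2]


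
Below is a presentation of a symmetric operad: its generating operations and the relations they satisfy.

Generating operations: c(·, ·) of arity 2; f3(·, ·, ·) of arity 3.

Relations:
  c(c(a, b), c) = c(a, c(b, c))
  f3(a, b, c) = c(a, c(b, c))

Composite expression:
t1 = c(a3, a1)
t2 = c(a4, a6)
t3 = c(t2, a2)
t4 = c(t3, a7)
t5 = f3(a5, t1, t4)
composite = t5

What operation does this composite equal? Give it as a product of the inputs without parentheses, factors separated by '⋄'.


a5 ⋄ a3 ⋄ a1 ⋄ a4 ⋄ a6 ⋄ a2 ⋄ a7

Associativity of f3 dissolves the nesting; only the a-input order survives.
c(a3, a1) unparenthesizes to a3 ⋄ a1
c(a4, a6) unparenthesizes to a4 ⋄ a6
c(c(a4, a6), a2) unparenthesizes to a4 ⋄ a6 ⋄ a2
c(c(c(a4, a6), a2), a7) unparenthesizes to a4 ⋄ a6 ⋄ a2 ⋄ a7
f3(a5, c(a3, a1), c(c(c(a4, a6), a2), a7)) unparenthesizes to a5 ⋄ a3 ⋄ a1 ⋄ a4 ⋄ a6 ⋄ a2 ⋄ a7


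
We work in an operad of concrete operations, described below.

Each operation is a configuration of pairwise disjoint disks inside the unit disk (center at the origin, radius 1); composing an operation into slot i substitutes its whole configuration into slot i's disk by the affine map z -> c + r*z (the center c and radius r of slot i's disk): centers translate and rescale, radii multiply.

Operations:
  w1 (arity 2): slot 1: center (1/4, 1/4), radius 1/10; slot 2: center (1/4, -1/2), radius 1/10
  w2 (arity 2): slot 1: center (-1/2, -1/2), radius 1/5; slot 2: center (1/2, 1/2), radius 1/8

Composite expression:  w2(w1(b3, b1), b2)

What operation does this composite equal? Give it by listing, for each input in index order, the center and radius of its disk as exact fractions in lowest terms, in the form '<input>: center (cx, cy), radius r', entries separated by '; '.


b1: center (-9/20, -3/5), radius 1/50; b2: center (1/2, 1/2), radius 1/8; b3: center (-9/20, -9/20), radius 1/50


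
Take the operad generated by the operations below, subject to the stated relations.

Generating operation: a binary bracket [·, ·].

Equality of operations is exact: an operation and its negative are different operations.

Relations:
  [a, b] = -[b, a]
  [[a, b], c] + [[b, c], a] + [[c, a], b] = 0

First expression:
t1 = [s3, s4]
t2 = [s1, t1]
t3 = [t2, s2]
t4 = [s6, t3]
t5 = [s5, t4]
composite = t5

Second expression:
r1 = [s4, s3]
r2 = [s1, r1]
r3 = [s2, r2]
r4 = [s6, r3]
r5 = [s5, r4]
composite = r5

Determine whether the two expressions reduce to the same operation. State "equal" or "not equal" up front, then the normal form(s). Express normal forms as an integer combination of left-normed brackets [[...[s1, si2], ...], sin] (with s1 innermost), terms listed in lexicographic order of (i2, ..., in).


equal; both compose to [[[[[s1, s3], s4], s2], s6], s5] - [[[[[s1, s4], s3], s2], s6], s5]


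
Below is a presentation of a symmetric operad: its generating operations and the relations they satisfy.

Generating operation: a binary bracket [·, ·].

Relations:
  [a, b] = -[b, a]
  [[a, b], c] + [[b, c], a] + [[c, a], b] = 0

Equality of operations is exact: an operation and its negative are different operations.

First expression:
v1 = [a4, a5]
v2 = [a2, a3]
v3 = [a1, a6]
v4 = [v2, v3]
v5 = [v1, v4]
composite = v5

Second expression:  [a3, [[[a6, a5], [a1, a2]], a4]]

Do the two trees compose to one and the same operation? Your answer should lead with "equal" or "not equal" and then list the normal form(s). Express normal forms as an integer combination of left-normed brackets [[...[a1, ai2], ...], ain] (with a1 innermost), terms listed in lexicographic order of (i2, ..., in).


Normal form of the first expression: [[[[[a1, a6], a2], a3], a4], a5] - [[[[[a1, a6], a2], a3], a5], a4] - [[[[[a1, a6], a3], a2], a4], a5] + [[[[[a1, a6], a3], a2], a5], a4]
Normal form of the second expression: -[[[[[a1, a2], a5], a6], a4], a3] + [[[[[a1, a2], a6], a5], a4], a3]
They disagree, so not equal.

not equal: they reduce to [[[[[a1, a6], a2], a3], a4], a5] - [[[[[a1, a6], a2], a3], a5], a4] - [[[[[a1, a6], a3], a2], a4], a5] + [[[[[a1, a6], a3], a2], a5], a4] and -[[[[[a1, a2], a5], a6], a4], a3] + [[[[[a1, a2], a6], a5], a4], a3]


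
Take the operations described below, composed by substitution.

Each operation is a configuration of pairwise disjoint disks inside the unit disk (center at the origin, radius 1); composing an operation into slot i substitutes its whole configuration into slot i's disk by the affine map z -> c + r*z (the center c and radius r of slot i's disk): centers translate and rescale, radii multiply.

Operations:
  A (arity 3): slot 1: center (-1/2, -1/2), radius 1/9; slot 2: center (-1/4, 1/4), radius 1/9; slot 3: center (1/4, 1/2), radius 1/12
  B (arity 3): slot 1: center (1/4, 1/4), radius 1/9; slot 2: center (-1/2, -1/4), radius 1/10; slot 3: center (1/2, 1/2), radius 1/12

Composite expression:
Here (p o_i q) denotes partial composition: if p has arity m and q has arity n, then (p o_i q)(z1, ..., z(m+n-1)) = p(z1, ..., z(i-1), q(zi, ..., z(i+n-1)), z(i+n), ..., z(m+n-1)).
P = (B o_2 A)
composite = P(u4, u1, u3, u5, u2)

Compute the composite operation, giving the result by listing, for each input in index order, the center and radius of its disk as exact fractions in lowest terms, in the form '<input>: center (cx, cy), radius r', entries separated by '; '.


u1: center (-11/20, -3/10), radius 1/90; u2: center (1/2, 1/2), radius 1/12; u3: center (-21/40, -9/40), radius 1/90; u4: center (1/4, 1/4), radius 1/9; u5: center (-19/40, -1/5), radius 1/120

Below B, radii multiply path by path; the u-disk centers shift.
u4: after 1 affine step, its disk has center (1/4, 1/4), radius 1/9
u1: after 2 affine steps, its disk has center (-11/20, -3/10), radius 1/90
u3: after 2 affine steps, its disk has center (-21/40, -9/40), radius 1/90
u5: after 2 affine steps, its disk has center (-19/40, -1/5), radius 1/120
u2: after 1 affine step, its disk has center (1/2, 1/2), radius 1/12


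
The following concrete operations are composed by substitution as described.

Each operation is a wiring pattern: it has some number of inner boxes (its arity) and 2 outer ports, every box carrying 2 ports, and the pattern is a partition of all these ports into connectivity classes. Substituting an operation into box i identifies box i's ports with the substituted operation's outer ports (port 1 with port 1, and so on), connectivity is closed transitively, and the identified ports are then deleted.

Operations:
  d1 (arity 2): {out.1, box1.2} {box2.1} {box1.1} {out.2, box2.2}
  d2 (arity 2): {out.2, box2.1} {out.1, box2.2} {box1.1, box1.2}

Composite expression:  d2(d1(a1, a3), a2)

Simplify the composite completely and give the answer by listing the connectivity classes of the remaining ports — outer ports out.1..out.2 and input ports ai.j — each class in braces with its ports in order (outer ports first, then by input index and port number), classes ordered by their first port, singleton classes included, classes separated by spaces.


{out.1, a2.2} {out.2, a2.1} {a1.1} {a1.2, a3.2} {a3.1}

Treat the ports identified at d2 as solder joints: merge, then drop.
d1 over (a1, a3) gives {out.1, a1.2} {out.2, a3.2} {a1.1} {a3.1}, out.j being that stage's outer ports
d2 over (a1, a3, a2) gives {out.1, a2.2} {out.2, a2.1} {a1.1} {a1.2, a3.2} {a3.1}, out.j being that stage's outer ports


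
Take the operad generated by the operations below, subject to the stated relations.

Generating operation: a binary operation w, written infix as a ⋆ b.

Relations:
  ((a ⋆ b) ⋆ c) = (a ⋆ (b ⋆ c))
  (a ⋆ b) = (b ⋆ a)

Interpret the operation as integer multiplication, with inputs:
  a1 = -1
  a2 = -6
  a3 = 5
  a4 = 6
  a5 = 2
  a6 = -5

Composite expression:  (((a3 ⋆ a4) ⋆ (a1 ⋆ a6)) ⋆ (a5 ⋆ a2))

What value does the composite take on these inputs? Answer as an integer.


-1800

(a3 ⋆ a4) = 30
(a1 ⋆ a6) = 5
((a3 ⋆ a4) ⋆ (a1 ⋆ a6)) = 150
(a5 ⋆ a2) = -12
(((a3 ⋆ a4) ⋆ (a1 ⋆ a6)) ⋆ (a5 ⋆ a2)) = -1800


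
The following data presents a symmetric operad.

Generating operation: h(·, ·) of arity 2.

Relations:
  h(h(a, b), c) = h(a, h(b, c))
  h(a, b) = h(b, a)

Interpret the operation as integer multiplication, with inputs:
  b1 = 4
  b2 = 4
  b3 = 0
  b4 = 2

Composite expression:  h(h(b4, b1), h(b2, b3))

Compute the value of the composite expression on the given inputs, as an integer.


0


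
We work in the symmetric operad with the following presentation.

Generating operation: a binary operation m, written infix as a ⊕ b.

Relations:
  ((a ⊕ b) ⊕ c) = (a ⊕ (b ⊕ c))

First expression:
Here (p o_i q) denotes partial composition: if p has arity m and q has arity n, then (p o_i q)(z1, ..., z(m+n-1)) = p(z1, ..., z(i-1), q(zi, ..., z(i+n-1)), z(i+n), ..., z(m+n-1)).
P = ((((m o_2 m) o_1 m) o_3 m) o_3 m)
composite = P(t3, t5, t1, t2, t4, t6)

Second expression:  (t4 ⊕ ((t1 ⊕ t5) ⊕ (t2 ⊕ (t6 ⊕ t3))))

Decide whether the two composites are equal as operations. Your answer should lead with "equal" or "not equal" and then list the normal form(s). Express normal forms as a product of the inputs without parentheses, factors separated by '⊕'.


not equal; first: t3 ⊕ t5 ⊕ t1 ⊕ t2 ⊕ t4 ⊕ t6; second: t4 ⊕ t1 ⊕ t5 ⊕ t2 ⊕ t6 ⊕ t3

In normal form, the first expression is t3 ⊕ t5 ⊕ t1 ⊕ t2 ⊕ t4 ⊕ t6
In normal form, the second expression is t4 ⊕ t1 ⊕ t5 ⊕ t2 ⊕ t6 ⊕ t3
The forms do not match — not equal.


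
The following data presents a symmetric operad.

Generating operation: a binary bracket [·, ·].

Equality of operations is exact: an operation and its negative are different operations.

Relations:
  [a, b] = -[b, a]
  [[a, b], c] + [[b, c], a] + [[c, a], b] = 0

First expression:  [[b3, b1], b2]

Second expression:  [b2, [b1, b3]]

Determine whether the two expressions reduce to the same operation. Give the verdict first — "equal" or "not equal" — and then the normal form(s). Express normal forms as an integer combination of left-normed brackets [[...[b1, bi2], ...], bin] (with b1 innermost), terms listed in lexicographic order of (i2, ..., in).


equal — both sides give -[[b1, b3], b2]


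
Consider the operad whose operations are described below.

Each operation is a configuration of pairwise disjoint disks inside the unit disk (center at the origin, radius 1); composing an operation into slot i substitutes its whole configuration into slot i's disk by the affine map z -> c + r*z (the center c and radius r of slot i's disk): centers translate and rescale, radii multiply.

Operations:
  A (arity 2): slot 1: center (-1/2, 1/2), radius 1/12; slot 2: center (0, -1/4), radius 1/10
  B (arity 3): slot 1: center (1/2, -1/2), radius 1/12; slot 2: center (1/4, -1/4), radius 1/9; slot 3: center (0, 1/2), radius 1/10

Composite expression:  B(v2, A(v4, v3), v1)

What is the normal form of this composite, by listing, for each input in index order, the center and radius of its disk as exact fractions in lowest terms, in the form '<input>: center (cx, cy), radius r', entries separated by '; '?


v1: center (0, 1/2), radius 1/10; v2: center (1/2, -1/2), radius 1/12; v3: center (1/4, -5/18), radius 1/90; v4: center (7/36, -7/36), radius 1/108


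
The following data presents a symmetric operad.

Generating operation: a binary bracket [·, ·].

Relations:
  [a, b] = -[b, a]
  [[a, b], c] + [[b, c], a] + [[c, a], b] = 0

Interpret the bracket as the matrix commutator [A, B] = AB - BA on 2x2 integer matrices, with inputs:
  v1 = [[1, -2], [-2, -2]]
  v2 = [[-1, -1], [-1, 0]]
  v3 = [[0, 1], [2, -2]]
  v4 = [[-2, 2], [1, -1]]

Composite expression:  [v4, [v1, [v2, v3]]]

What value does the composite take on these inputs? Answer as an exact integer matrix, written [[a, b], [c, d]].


[[9, -7], [8, -9]]

[v2, v3] = [[-1, 1], [0, 1]]
[v1, [v2, v3]] = [[2, -1], [4, -2]]
[v4, [v1, [v2, v3]]] = [[9, -7], [8, -9]]


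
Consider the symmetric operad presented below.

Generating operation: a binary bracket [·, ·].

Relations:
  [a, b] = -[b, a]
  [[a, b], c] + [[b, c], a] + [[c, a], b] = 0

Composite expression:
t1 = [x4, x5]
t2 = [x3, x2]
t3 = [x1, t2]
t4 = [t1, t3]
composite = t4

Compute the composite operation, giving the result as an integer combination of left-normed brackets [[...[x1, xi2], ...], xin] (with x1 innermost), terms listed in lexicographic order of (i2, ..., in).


[[[[x1, x2], x3], x4], x5] - [[[[x1, x2], x3], x5], x4] - [[[[x1, x3], x2], x4], x5] + [[[[x1, x3], x2], x5], x4]

A multilinear Lie element is pinned by x1-initial words (x1 innermost).
Composite bracket: [[x4, x5], [x1, [x3, x2]]]
Expanding via [a, b] = ab - ba: 16 signed words (2^4 = 16).
Keep just the words that open with x1:
  x1x2x3x4x5 (sign +1) contributes +[[[[x1, x2], x3], x4], x5]
  x1x2x3x5x4 (sign -1) contributes -[[[[x1, x2], x3], x5], x4]
  x1x3x2x4x5 (sign -1) contributes -[[[[x1, x3], x2], x4], x5]
  x1x3x2x5x4 (sign +1) contributes +[[[[x1, x3], x2], x5], x4]


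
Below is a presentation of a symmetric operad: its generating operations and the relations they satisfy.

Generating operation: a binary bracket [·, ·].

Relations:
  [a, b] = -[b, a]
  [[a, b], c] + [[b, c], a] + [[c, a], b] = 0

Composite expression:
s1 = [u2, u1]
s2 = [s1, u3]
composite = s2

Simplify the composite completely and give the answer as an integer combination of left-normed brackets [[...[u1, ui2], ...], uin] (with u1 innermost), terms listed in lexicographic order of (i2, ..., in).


-[[u1, u2], u3]

Antisymmetry and Jacobi reduce to u1-anchored left-normed brackets.
Composite bracket: [[u2, u1], u3]
Expanding via [a, b] = ab - ba: 4 signed words (2^2 = 4).
Collect the words opening with u1:
  u1u2u3 appears with sign -1, giving the term -[[u1, u2], u3]


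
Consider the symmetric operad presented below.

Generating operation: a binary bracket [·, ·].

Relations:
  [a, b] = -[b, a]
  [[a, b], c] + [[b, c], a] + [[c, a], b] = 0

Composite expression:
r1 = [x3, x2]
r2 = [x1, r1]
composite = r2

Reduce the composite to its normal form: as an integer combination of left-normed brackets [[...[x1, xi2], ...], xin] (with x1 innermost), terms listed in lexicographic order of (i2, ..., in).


-[[x1, x2], x3] + [[x1, x3], x2]


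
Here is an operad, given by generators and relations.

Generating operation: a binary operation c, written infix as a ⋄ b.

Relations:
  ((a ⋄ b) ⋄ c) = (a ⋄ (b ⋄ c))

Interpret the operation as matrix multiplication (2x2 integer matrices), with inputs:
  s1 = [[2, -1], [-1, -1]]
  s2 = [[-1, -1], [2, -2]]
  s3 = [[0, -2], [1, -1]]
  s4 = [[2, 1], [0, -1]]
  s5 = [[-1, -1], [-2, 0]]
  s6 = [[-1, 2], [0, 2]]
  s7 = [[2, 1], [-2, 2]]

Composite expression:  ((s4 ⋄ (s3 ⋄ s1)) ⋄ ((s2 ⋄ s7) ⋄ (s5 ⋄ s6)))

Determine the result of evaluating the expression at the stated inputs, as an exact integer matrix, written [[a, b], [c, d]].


[[-26, -12], [18, -36]]


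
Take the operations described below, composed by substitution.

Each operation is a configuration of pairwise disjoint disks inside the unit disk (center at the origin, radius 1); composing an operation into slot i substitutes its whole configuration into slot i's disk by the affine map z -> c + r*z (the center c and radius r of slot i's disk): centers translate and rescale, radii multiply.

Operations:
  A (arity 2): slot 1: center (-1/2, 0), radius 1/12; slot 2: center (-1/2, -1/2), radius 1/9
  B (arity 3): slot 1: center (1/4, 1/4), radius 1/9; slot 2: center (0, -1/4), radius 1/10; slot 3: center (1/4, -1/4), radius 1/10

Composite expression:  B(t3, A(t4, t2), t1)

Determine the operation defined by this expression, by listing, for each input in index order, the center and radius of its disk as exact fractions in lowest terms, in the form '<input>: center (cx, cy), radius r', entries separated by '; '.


t1: center (1/4, -1/4), radius 1/10; t2: center (-1/20, -3/10), radius 1/90; t3: center (1/4, 1/4), radius 1/9; t4: center (-1/20, -1/4), radius 1/120

Only the slot chain above each t matters under B; compose those maps.
t3 passes through 1 substitution, ending at center (1/4, 1/4), radius 1/9
t4 passes through 2 substitutions, ending at center (-1/20, -1/4), radius 1/120
t2 passes through 2 substitutions, ending at center (-1/20, -3/10), radius 1/90
t1 passes through 1 substitution, ending at center (1/4, -1/4), radius 1/10
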